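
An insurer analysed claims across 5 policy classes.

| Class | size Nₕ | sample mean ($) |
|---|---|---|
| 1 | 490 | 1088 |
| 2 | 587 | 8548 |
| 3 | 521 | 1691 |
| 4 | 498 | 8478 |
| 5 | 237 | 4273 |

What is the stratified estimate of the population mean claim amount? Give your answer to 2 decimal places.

5000.67

N = 490 + 587 + 521 + 498 + 237 = 2333.
The stratified mean weights each stratum mean by its population share Nₕ/N.
Σ Nₕx̄ₕ = 490·1088 + 587·8548 + 521·1691 + 498·8478 + 237·4273 = 533120 + 5017676 + 881011 + 4222044 + 1012701 = 11666552.
Divide by N: 11666552 / 2333 = 5000.6652... → 5000.67.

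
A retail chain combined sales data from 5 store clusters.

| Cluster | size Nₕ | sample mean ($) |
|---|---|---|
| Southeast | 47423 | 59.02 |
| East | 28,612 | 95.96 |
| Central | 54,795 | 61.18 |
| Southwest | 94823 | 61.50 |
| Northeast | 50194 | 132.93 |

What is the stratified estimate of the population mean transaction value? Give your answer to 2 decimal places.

77.58

N = 275847; weights Wₕ = Nₕ/N = (0.1719, 0.1037, 0.1986, 0.3438, 0.1820).
x̄_st = Σ Wₕ·x̄ₕ = 0.1719·59.02 + 0.1037·95.96 + 0.1986·61.18 + 0.3438·61.50 + 0.1820·132.93 ≈ 77.5820...
→ 77.58.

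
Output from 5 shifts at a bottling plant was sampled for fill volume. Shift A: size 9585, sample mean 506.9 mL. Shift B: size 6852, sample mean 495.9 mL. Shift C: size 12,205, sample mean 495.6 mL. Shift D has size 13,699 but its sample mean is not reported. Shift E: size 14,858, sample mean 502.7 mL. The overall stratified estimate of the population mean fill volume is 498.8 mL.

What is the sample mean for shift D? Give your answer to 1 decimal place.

493.2

Σ Nₕx̄ₕ = N·μ, so 13699·x̄_D = 57199·498.8 − (9585·506.9 + 6852·495.9 + 12205·495.6 + 14858·502.7).
= 28530861.2 − 21774457.9 = 6756403.3.
x̄_D = 6756403.3 / 13699 = 493.204... → 493.2.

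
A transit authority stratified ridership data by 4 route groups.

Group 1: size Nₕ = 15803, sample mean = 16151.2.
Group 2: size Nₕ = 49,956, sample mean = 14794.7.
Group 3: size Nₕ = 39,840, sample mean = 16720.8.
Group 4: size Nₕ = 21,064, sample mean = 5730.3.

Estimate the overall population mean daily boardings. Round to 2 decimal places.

14062.36

x̄_st = (Σ Nₕx̄ₕ) / (Σ Nₕ) = (15803·16151.2 + 49956·14794.7 + 39840·16720.8 + 21064·5730.3) / 126663
= 1781181158 / 126663 = 14062.3636... → 14062.36.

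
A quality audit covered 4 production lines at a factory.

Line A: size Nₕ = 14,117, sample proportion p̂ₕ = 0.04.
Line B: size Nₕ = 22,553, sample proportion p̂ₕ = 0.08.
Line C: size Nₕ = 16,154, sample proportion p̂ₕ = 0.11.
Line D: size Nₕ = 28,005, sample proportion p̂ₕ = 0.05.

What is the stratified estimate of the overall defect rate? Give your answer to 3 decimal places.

N = 14117 + 22553 + 16154 + 28005 = 80829.
Overall proportion = Σ (Nₕ/N)·p̂ₕ.
Σ Nₕp̂ₕ = 564.68 + 1804.24 + 1776.94 + 1400.25 = 5546.11.
5546.11 / 80829 = 0.06862... → 0.069.

0.069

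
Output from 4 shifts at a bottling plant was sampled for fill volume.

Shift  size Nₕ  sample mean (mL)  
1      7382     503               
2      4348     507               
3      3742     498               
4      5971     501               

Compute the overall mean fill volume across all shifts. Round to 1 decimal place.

502.4

x̄_st = (Σ Nₕx̄ₕ) / (Σ Nₕ) = (7382·503 + 4348·507 + 3742·498 + 5971·501) / 21443
= 10772569 / 21443 = 502.382... → 502.4.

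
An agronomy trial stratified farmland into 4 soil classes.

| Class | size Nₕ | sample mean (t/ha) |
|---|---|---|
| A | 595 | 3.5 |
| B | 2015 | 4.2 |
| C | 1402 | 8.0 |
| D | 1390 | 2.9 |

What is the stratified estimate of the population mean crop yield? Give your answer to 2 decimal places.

N = 595 + 2015 + 1402 + 1390 = 5402.
Overall mean = Σ (Nₕ/N)·x̄ₕ — weight by population share, not a simple average.
Σ Nₕx̄ₕ = 595·3.5 + 2015·4.2 + 1402·8.0 + 1390·2.9 = 2082.5 + 8463 + 11216 + 4031 = 25792.5.
Divide by N: 25792.5 / 5402 = 4.7746... → 4.77.

4.77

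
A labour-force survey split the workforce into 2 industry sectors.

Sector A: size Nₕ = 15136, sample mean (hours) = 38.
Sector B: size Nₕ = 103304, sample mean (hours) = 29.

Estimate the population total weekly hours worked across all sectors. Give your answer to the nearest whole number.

3570984

A: 15136·38 = 575168
B: 103304·29 = 2995816
τ̂ = Σ Nₕx̄ₕ = 3570984.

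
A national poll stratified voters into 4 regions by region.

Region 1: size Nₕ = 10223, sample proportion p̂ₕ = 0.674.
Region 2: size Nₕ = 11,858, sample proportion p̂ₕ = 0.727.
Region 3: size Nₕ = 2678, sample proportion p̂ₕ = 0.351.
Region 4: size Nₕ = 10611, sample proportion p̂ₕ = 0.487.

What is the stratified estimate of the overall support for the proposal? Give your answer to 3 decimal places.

N = 10223 + 11858 + 2678 + 10611 = 35370.
Overall proportion = Σ (Nₕ/N)·p̂ₕ.
Σ Nₕp̂ₕ = 6890.302 + 8620.766 + 939.978 + 5167.557 = 21618.603.
21618.603 / 35370 = 0.61121... → 0.611.

0.611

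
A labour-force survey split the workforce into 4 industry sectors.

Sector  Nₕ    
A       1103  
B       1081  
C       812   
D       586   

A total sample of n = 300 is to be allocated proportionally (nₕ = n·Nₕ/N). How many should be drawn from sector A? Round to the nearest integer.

N = 1103 + 1081 + 812 + 586 = 3582.
n_A = 300·1103/3582 = 92.379... → 92.

92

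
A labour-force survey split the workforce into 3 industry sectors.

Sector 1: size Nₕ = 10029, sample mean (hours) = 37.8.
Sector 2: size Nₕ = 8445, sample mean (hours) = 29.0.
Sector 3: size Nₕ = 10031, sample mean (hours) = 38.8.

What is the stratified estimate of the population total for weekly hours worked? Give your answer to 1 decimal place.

1013204.0

Population total = Σ Nₕ·x̄ₕ (each stratum's size times its mean).
10029·37.8 + 8445·29.0 + 10031·38.8 = 379096.2 + 244905 + 389202.8 = 1013204.0.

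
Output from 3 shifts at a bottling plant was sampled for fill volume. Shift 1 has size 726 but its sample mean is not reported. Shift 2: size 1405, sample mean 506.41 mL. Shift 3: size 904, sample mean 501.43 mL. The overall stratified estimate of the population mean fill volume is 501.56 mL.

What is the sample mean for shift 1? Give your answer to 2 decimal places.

Σ Nₕx̄ₕ = N·μ, so 726·x̄_1 = 3035·501.56 − (1405·506.41 + 904·501.43).
= 1522234.6 − 1164798.77 = 357435.83.
x̄_1 = 357435.83 / 726 = 492.3359... → 492.34.

492.34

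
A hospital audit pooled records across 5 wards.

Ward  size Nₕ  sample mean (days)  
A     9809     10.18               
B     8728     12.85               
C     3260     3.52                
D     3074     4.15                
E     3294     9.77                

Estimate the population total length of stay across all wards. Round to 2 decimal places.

268425.10

Estimate total by summing Nₕ·x̄ₕ over strata.
9809·10.18 + 8728·12.85 + 3260·3.52 + 3074·4.15 + 3294·9.77 = 99855.62 + 112154.8 + 11475.2 + 12757.1 + 32182.38 = 268425.10.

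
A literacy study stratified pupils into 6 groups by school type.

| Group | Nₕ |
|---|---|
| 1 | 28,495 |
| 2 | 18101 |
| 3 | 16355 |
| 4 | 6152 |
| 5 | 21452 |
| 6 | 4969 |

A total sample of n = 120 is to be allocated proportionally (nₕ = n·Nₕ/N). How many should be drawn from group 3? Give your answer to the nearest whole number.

21

N = 28495 + 18101 + 16355 + 6152 + 21452 + 4969 = 95524.
n_3 = 120·16355/95524 = 20.546... → 21.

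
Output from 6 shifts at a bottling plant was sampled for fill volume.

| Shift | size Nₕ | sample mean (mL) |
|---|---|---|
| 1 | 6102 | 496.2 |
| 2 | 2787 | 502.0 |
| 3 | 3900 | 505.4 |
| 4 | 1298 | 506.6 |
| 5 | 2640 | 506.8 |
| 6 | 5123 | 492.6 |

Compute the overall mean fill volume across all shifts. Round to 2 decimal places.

x̄_st = (Σ Nₕx̄ₕ) / (Σ Nₕ) = (6102·496.2 + 2787·502.0 + 3900·505.4 + 1298·506.6 + 2640·506.8 + 5123·492.6) / 21850
= 10917055 / 21850 = 499.6364... → 499.64.

499.64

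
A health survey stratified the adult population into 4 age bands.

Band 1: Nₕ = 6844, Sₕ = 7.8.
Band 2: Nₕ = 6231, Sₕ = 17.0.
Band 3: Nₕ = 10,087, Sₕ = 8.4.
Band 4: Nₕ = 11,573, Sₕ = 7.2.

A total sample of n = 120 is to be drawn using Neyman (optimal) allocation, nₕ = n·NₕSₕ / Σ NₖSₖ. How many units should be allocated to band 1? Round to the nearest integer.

1: NₕSₕ = 6844·7.8 = 53383.2
2: NₕSₕ = 6231·17.0 = 105927
3: NₕSₕ = 10087·8.4 = 84730.8
4: NₕSₕ = 11573·7.2 = 83325.6
Σ NₕSₕ = 327366.6.
n_1 = 120·53383.2/327366.6 = 19.568... → 20.

20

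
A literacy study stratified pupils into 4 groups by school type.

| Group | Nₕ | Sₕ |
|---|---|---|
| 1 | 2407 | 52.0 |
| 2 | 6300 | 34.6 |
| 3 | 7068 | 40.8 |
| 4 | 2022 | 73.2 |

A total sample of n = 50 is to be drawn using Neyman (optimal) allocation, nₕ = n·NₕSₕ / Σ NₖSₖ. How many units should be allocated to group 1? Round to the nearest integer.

8

1: NₕSₕ = 2407·52.0 = 125164
2: NₕSₕ = 6300·34.6 = 217980
3: NₕSₕ = 7068·40.8 = 288374.4
4: NₕSₕ = 2022·73.2 = 148010.4
Σ NₕSₕ = 779528.8.
n_1 = 50·125164/779528.8 = 8.028... → 8.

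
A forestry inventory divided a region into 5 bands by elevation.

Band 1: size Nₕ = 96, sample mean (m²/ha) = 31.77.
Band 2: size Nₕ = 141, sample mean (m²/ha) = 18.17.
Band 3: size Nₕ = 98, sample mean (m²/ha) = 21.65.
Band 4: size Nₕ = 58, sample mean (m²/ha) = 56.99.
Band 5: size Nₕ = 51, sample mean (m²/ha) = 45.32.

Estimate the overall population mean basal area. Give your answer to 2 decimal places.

N = 444; weights Wₕ = Nₕ/N = (0.2162, 0.3176, 0.2207, 0.1306, 0.1149).
x̄_st = Σ Wₕ·x̄ₕ = 0.2162·31.77 + 0.3176·18.17 + 0.2207·21.65 + 0.1306·56.99 + 0.1149·45.32 ≈ 30.0683...
→ 30.07.

30.07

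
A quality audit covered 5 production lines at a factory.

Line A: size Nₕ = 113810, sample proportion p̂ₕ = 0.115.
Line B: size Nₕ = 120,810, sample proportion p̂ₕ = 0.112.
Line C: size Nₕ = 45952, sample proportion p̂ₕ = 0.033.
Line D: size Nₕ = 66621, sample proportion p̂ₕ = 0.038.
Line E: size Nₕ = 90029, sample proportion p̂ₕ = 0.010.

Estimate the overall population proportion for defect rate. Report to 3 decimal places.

0.072

N = 113810 + 120810 + 45952 + 66621 + 90029 = 437222.
Overall proportion = Σ (Nₕ/N)·p̂ₕ.
Σ Nₕp̂ₕ = 13088.15 + 13530.72 + 1516.416 + 2531.598 + 900.29 = 31567.174.
31567.174 / 437222 = 0.07220... → 0.072.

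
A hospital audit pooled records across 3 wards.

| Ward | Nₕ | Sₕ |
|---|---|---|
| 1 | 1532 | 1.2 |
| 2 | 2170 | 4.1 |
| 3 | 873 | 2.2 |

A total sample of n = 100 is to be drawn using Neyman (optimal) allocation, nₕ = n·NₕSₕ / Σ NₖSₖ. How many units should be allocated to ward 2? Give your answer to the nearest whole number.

1: NₕSₕ = 1532·1.2 = 1838.4
2: NₕSₕ = 2170·4.1 = 8897
3: NₕSₕ = 873·2.2 = 1920.6
Σ NₕSₕ = 12656.
n_2 = 100·8897/12656 = 70.299... → 70.

70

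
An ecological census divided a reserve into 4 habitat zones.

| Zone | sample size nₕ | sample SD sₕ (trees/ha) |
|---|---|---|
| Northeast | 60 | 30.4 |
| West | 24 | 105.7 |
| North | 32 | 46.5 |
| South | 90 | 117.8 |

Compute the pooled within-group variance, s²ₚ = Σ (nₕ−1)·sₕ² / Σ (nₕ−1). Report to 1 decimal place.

Degrees of freedom: 59 + 23 + 31 + 89 = 202.
Σ(nₕ−1)sₕ² = 59·924.16 + 23·11172.49 + 31·2162.25 + 89·13876.84 = 1613561.22.
s²ₚ = 1613561.22 / 202 = 7987.927... → 7987.9.

7987.9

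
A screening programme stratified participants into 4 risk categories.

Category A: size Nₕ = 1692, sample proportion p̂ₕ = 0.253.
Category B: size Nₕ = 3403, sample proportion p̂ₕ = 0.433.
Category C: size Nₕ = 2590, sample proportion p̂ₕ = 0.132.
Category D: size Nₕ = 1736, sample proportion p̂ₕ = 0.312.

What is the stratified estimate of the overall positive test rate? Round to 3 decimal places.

Wₕ = Nₕ/N with N = 9421: 0.1796, 0.3612, 0.2749, 0.1843.
p̂_st = 0.1796·0.253 + 0.3612·0.433 + 0.2749·0.132 + 0.1843·0.312 ≈ 0.29563... → 0.296.

0.296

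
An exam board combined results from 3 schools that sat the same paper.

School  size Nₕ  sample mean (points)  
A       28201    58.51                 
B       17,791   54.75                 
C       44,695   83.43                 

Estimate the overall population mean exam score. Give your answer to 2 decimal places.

N = 90687; weights Wₕ = Nₕ/N = (0.3110, 0.1962, 0.4928).
x̄_st = Σ Wₕ·x̄ₕ = 0.3110·58.51 + 0.1962·54.75 + 0.4928·83.43 ≈ 70.0542...
→ 70.05.

70.05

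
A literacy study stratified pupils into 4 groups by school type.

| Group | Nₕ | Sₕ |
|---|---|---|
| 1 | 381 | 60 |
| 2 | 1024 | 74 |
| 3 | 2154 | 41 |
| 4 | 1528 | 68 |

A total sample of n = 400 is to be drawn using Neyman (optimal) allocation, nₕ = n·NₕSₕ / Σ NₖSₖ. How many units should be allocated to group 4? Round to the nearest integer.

Σ NₕSₕ = 381·60 + 1024·74 + 2154·41 + 1528·68 = 290854.
Share for 4: 103904/290854 = 0.35724.
n_4 = 400 × 0.35724 = 142.895... → 143.

143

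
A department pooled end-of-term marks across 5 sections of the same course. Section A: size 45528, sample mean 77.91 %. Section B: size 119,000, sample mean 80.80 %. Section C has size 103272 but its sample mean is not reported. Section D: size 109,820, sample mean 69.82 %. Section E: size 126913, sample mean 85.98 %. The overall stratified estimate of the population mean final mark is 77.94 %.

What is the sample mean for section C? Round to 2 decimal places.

N = 45528 + 119000 + 103272 + 109820 + 126913 = 504533.
Overall total = μ·N = 77.94·504533 = 39323302.02.
Subtract the known strata: 45528·77.91 + 119000·80.80 + 109820·69.82 + 126913·85.98 = 31741898.62.
Remaining total for section C: 39323302.02 − 31741898.62 = 7581403.4.
Divide by its size: 7581403.4 / 103272 = 73.4120... → 73.41.

73.41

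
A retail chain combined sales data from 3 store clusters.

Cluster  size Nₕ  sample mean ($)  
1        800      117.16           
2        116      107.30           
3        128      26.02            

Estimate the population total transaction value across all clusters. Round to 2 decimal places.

1: 800·117.16 = 93728
2: 116·107.30 = 12446.8
3: 128·26.02 = 3330.56
τ̂ = Σ Nₕx̄ₕ = 109505.36.

109505.36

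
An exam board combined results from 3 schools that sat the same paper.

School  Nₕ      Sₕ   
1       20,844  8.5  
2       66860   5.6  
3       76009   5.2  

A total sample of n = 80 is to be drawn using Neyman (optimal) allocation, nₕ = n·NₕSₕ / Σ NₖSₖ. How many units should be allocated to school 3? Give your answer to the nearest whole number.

Σ NₕSₕ = 20844·8.5 + 66860·5.6 + 76009·5.2 = 946836.8.
Share for 3: 395246.8/946836.8 = 0.41744.
n_3 = 80 × 0.41744 = 33.395... → 33.

33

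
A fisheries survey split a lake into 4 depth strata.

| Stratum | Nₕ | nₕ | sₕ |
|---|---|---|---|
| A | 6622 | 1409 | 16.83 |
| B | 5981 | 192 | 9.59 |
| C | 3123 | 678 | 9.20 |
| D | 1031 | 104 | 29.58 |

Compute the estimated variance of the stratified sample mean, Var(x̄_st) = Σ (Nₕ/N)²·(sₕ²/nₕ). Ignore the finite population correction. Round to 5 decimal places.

N = 16757; Wₕ = Nₕ/N.
stratum A: (6622/16757)²·16.83²/1409 = 0.03139374
stratum B: (5981/16757)²·9.59²/192 = 0.06102265
stratum C: (3123/16757)²·9.20²/678 = 0.00433608
stratum D: (1031/16757)²·29.58²/104 = 0.03184841
Sum = 0.12860088 → 0.12860.

0.12860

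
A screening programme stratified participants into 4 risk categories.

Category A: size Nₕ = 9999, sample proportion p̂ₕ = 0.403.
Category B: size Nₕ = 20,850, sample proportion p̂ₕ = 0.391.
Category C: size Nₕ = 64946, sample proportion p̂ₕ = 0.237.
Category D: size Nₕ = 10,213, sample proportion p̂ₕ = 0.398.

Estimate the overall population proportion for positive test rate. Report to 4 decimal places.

Wₕ = Nₕ/N with N = 106008: 0.0943, 0.1967, 0.6127, 0.0963.
p̂_st = 0.0943·0.403 + 0.1967·0.391 + 0.6127·0.237 + 0.0963·0.398 ≈ 0.298458... → 0.2985.

0.2985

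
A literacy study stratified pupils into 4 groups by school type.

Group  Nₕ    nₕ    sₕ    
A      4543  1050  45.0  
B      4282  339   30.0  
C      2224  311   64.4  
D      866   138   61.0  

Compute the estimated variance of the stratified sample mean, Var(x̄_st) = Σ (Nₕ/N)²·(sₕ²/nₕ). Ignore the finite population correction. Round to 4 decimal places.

N = 11915. Term for each stratum: Wₕ²sₕ²/nₕ.
Var(x̄_st) = 0.2803710 + 0.3428847 + 0.4646146 + 0.1424388 = 1.2303090 → 1.2303.

1.2303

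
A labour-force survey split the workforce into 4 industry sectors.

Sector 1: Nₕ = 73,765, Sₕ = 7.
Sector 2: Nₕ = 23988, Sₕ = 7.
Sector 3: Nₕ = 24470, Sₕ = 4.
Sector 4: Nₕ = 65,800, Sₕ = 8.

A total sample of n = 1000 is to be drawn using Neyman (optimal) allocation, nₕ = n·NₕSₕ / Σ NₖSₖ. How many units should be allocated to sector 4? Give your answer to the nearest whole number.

Σ NₕSₕ = 73765·7 + 23988·7 + 24470·4 + 65800·8 = 1308551.
Share for 4: 526400/1308551 = 0.40228.
n_4 = 1000 × 0.40228 = 402.277... → 402.

402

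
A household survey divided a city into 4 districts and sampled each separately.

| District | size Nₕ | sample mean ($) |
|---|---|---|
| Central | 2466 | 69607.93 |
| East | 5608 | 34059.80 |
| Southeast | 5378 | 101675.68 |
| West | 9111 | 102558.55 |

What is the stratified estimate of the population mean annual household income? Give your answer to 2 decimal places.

N = 22563; weights Wₕ = Nₕ/N = (0.1093, 0.2485, 0.2384, 0.4038).
x̄_st = Σ Wₕ·x̄ₕ = 0.1093·69607.93 + 0.2485·34059.80 + 0.2384·101675.68 + 0.4038·102558.55 ≈ 81721.5472...
→ 81721.55.

81721.55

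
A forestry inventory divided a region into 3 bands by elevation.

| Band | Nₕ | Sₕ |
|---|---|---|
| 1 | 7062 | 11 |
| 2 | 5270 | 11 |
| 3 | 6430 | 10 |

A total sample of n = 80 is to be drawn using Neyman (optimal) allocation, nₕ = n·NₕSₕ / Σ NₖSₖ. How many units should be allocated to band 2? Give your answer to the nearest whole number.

23

Σ NₕSₕ = 7062·11 + 5270·11 + 6430·10 = 199952.
Share for 2: 57970/199952 = 0.28992.
n_2 = 80 × 0.28992 = 23.194... → 23.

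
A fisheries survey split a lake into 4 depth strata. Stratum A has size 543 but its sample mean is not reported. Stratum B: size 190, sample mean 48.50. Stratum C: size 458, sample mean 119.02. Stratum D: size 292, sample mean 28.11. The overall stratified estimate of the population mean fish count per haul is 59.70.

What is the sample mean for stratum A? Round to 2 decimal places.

30.57

N = 543 + 190 + 458 + 292 = 1483.
Overall total = μ·N = 59.70·1483 = 88535.1.
Subtract the known strata: 190·48.50 + 458·119.02 + 292·28.11 = 71934.28.
Remaining total for stratum A: 88535.1 − 71934.28 = 16600.82.
Divide by its size: 16600.82 / 543 = 30.5724... → 30.57.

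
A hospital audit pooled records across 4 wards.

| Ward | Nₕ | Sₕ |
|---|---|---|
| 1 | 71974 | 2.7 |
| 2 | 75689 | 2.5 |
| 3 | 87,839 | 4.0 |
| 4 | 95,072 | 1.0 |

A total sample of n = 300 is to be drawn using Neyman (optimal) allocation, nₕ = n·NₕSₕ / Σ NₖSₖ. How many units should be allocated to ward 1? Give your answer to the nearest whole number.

70

1: NₕSₕ = 71974·2.7 = 194329.8
2: NₕSₕ = 75689·2.5 = 189222.5
3: NₕSₕ = 87839·4.0 = 351356
4: NₕSₕ = 95072·1.0 = 95072
Σ NₕSₕ = 829980.3.
n_1 = 300·194329.8/829980.3 = 70.241... → 70.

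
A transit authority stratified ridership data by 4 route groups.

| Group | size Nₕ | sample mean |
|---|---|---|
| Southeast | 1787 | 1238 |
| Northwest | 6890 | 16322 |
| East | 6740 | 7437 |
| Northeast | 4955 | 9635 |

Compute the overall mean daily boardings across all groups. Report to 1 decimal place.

x̄_st = (Σ Nₕx̄ₕ) / (Σ Nₕ) = (1787·1238 + 6890·16322 + 6740·7437 + 4955·9635) / 20372
= 212537691 / 20372 = 10432.834... → 10432.8.

10432.8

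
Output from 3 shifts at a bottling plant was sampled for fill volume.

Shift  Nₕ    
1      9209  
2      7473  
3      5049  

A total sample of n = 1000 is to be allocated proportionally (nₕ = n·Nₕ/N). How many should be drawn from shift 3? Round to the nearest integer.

Share of shift 3 = 5049/21731 = 0.23234.
Allocate 1000 × 0.23234 = 232.341... → 232.

232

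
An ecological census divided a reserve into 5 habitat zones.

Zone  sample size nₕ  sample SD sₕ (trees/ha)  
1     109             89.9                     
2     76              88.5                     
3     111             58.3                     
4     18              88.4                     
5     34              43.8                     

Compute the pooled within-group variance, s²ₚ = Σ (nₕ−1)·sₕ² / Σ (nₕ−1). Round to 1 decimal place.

5919.3

1: (109−1)·89.9² = 108·8082.01 = 872857.08
2: (76−1)·88.5² = 75·7832.25 = 587418.75
3: (111−1)·58.3² = 110·3398.89 = 373877.9
4: (18−1)·88.4² = 17·7814.56 = 132847.52
5: (34−1)·43.8² = 33·1918.44 = 63308.52
Numerator = 2030309.77; denominator = Σ(nₕ−1) = 343.
s²ₚ = 2030309.77/343 = 5919.270... → 5919.3.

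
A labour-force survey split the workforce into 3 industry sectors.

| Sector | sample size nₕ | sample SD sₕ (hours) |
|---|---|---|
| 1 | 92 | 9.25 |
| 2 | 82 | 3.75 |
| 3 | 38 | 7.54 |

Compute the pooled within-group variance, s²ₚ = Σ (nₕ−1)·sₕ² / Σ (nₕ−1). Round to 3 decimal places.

1: (92−1)·9.25² = 91·85.5625 = 7786.1875
2: (82−1)·3.75² = 81·14.0625 = 1139.0625
3: (38−1)·7.54² = 37·56.8516 = 2103.5092
Numerator = 11028.7592; denominator = Σ(nₕ−1) = 209.
s²ₚ = 11028.7592/209 = 52.76918... → 52.769.

52.769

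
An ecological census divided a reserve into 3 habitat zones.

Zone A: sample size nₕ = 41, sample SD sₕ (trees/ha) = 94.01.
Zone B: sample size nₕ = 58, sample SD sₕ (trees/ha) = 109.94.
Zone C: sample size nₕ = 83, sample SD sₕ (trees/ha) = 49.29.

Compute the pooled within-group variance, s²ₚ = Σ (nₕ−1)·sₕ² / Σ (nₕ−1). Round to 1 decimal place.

6936.8

A: (41−1)·94.01² = 40·8837.8801 = 353515.204
B: (58−1)·109.94² = 57·12086.8036 = 688947.8052
C: (83−1)·49.29² = 82·2429.5041 = 199219.3362
Numerator = 1241682.3454; denominator = Σ(nₕ−1) = 179.
s²ₚ = 1241682.3454/179 = 6936.773... → 6936.8.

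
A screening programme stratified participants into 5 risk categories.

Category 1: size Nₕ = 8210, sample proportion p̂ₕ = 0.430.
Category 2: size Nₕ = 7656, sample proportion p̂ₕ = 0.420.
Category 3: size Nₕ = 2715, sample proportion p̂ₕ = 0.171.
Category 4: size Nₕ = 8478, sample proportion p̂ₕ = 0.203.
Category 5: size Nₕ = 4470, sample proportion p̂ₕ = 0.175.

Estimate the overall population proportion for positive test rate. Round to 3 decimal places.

0.308

Wₕ = Nₕ/N with N = 31529: 0.2604, 0.2428, 0.0861, 0.2689, 0.1418.
p̂_st = 0.2604·0.430 + 0.2428·0.420 + 0.0861·0.171 + 0.2689·0.203 + 0.1418·0.175 ≈ 0.30808... → 0.308.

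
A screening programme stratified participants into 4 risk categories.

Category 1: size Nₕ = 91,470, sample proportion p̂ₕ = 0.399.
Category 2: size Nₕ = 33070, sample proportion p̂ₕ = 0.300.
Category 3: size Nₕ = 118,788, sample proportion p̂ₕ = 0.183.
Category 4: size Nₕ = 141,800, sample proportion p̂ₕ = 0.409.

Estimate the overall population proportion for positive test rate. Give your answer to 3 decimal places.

Wₕ = Nₕ/N with N = 385128: 0.2375, 0.0859, 0.3084, 0.3682.
p̂_st = 0.2375·0.399 + 0.0859·0.300 + 0.3084·0.183 + 0.3682·0.409 ≈ 0.32756... → 0.328.

0.328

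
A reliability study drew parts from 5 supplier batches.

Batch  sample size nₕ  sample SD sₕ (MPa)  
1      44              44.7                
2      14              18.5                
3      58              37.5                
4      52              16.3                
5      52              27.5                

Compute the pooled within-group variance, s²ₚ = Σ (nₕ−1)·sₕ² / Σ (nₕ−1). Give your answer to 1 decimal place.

1035.5

Degrees of freedom: 43 + 13 + 57 + 51 + 51 = 215.
Σ(nₕ−1)sₕ² = 43·1998.09 + 13·342.25 + 57·1406.25 + 51·265.69 + 51·756.25 = 222642.31.
s²ₚ = 222642.31 / 215 = 1035.546... → 1035.5.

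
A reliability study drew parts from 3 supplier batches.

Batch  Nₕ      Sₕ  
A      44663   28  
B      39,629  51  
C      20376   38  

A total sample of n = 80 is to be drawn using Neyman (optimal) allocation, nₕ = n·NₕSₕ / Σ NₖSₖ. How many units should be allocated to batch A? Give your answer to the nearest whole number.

Σ NₕSₕ = 44663·28 + 39629·51 + 20376·38 = 4045931.
Share for A: 1250564/4045931 = 0.30909.
n_A = 80 × 0.30909 = 24.727... → 25.

25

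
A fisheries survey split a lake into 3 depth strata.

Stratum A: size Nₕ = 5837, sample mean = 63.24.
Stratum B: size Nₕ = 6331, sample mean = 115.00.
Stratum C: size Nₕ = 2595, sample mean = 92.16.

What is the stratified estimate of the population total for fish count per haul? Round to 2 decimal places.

1336352.08

A: 5837·63.24 = 369131.88
B: 6331·115.00 = 728065
C: 2595·92.16 = 239155.2
τ̂ = Σ Nₕx̄ₕ = 1336352.08.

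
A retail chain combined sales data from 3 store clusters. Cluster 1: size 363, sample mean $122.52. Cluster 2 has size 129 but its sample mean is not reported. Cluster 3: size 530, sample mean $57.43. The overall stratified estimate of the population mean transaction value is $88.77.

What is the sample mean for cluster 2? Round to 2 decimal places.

N = 363 + 129 + 530 = 1022.
Overall total = μ·N = 88.77·1022 = 90722.94.
Subtract the known strata: 363·122.52 + 530·57.43 = 74912.66.
Remaining total for cluster 2: 90722.94 − 74912.66 = 15810.28.
Divide by its size: 15810.28 / 129 = 122.5603... → 122.56.

122.56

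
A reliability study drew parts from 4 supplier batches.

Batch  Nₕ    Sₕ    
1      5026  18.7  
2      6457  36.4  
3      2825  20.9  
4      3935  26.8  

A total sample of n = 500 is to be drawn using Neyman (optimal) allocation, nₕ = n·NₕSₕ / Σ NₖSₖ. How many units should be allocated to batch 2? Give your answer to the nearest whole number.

238

1: NₕSₕ = 5026·18.7 = 93986.2
2: NₕSₕ = 6457·36.4 = 235034.8
3: NₕSₕ = 2825·20.9 = 59042.5
4: NₕSₕ = 3935·26.8 = 105458
Σ NₕSₕ = 493521.5.
n_2 = 500·235034.8/493521.5 = 238.120... → 238.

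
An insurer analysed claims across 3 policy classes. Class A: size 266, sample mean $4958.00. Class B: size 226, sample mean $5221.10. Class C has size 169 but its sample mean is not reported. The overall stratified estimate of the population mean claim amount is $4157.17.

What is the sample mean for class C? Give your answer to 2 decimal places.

1473.92

N = 266 + 226 + 169 = 661.
Overall total = μ·N = 4157.17·661 = 2747889.37.
Subtract the known strata: 266·4958.00 + 226·5221.10 = 2498796.6.
Remaining total for class C: 2747889.37 − 2498796.6 = 249092.77.
Divide by its size: 249092.77 / 169 = 1473.9217... → 1473.92.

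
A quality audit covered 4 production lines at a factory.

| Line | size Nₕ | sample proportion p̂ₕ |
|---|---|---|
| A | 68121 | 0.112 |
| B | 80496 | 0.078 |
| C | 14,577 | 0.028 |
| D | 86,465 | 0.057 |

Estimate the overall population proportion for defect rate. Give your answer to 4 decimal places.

N = 68121 + 80496 + 14577 + 86465 = 249659.
Overall proportion = Σ (Nₕ/N)·p̂ₕ.
Σ Nₕp̂ₕ = 7629.552 + 6278.688 + 408.156 + 4928.505 = 19244.901.
19244.901 / 249659 = 0.077085... → 0.0771.

0.0771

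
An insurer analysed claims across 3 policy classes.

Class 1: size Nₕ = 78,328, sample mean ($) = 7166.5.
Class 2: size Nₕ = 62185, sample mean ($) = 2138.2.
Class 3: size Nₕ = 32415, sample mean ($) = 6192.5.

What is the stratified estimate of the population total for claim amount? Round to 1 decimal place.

895031466.5

Estimate total by summing Nₕ·x̄ₕ over strata.
78328·7166.5 + 62185·2138.2 + 32415·6192.5 = 561337612 + 132963967 + 200729887.5 = 895031466.5.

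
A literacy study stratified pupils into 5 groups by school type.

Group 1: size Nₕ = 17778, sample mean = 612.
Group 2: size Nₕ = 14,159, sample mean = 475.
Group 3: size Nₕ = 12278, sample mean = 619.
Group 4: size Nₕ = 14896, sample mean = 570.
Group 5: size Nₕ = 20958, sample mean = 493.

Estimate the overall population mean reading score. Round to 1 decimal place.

549.9

N = 80069; weights Wₕ = Nₕ/N = (0.2220, 0.1768, 0.1533, 0.1860, 0.2617).
x̄_st = Σ Wₕ·x̄ₕ = 0.2220·612 + 0.1768·475 + 0.1533·619 + 0.1860·570 + 0.2617·493 ≈ 549.885...
→ 549.9.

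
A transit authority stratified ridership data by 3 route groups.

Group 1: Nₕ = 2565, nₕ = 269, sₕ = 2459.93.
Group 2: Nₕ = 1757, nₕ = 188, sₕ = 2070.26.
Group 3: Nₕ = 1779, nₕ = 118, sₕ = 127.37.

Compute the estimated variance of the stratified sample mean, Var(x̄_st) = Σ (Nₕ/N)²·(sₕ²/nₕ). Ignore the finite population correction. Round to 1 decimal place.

5878.6

N = 6101. Term for each stratum: Wₕ²sₕ²/nₕ.
Var(x̄_st) = 3976.1788 + 1890.7469 + 11.6897 = 5878.6154 → 5878.6.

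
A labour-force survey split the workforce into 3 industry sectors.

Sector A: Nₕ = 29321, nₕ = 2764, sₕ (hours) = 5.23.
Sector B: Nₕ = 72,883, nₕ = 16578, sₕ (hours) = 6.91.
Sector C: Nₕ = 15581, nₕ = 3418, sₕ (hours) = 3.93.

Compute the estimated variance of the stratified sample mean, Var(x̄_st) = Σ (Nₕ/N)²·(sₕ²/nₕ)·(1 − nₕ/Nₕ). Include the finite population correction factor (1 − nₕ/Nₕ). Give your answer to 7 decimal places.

N = 117785; Wₕ = Nₕ/N.
sector A: (29321/117785)²·5.23²/2764·(1 − 2764/29321) = 0.0005554477
sector B: (72883/117785)²·6.91²/16578·(1 − 16578/72883) = 0.0008519560
sector C: (15581/117785)²·3.93²/3418·(1 − 3418/15581) = 0.0000617261
Sum = 0.0014691299 → 0.0014691.

0.0014691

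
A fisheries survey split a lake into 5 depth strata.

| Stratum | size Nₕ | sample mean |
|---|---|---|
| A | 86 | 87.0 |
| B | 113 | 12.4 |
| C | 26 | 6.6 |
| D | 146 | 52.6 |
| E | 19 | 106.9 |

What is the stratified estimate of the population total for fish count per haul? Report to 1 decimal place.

A: 86·87.0 = 7482
B: 113·12.4 = 1401.2
C: 26·6.6 = 171.6
D: 146·52.6 = 7679.6
E: 19·106.9 = 2031.1
τ̂ = Σ Nₕx̄ₕ = 18765.5.

18765.5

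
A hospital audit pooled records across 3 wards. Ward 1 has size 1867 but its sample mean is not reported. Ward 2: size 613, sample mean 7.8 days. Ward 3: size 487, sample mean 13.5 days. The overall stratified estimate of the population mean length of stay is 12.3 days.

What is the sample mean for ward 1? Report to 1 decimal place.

13.5

Σ Nₕx̄ₕ = N·μ, so 1867·x̄_1 = 2967·12.3 − (613·7.8 + 487·13.5).
= 36494.1 − 11355.9 = 25138.2.
x̄_1 = 25138.2 / 1867 = 13.464... → 13.5.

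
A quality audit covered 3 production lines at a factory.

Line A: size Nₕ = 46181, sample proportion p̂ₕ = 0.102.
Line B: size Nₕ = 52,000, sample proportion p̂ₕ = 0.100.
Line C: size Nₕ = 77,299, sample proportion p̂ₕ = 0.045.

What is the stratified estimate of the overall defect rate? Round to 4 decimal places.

0.0763

Wₕ = Nₕ/N with N = 175480: 0.2632, 0.2963, 0.4405.
p̂_st = 0.2632·0.102 + 0.2963·0.100 + 0.4405·0.045 ≈ 0.076299... → 0.0763.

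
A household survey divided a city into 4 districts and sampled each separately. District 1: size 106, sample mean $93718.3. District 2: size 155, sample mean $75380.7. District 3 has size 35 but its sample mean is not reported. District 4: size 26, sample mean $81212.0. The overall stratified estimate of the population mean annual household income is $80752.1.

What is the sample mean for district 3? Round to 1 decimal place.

64929.0

N = 106 + 155 + 35 + 26 = 322.
Overall total = μ·N = 80752.1·322 = 26002176.2.
Subtract the known strata: 106·93718.3 + 155·75380.7 + 26·81212.0 = 23729660.3.
Remaining total for district 3: 26002176.2 − 23729660.3 = 2272515.9.
Divide by its size: 2272515.9 / 35 = 64929.026... → 64929.0.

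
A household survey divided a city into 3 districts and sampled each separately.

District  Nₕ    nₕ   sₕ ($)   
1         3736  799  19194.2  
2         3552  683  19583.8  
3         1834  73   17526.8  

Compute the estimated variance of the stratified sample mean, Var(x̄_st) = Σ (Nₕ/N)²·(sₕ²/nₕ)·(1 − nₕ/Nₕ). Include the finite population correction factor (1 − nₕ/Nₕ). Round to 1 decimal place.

292900.6

N = 9122. Term for each stratum: Wₕ²sₕ²/nₕ·(1−nₕ/Nₕ).
Var(x̄_st) = 60802.8492 + 68769.6155 + 163328.1163 = 292900.5810 → 292900.6.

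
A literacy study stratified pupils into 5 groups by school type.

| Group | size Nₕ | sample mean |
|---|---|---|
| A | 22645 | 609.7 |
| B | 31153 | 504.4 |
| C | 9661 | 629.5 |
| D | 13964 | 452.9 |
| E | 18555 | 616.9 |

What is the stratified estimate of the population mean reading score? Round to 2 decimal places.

N = 22645 + 31153 + 9661 + 13964 + 18555 = 95978.
Weight each subgroup mean by Nₕ/N and sum.
Σ Nₕx̄ₕ = 22645·609.7 + 31153·504.4 + 9661·629.5 + 13964·452.9 + 18555·616.9 = 13806656.5 + 15713573.2 + 6081599.5 + 6324295.6 + 11446579.5 = 53372704.3.
Divide by N: 53372704.3 / 95978 = 556.0931... → 556.09.

556.09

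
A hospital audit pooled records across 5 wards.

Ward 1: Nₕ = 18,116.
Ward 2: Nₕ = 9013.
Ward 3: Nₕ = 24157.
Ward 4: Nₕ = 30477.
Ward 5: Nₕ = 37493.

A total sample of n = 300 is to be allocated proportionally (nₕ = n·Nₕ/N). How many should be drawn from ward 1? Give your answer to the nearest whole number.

Share of ward 1 = 18116/119256 = 0.15191.
Allocate 300 × 0.15191 = 45.573... → 46.

46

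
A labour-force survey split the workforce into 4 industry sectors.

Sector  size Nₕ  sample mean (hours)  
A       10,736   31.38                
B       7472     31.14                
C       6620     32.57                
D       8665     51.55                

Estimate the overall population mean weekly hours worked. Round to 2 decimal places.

N = 33493; weights Wₕ = Nₕ/N = (0.3205, 0.2231, 0.1977, 0.2587).
x̄_st = Σ Wₕ·x̄ₕ = 0.3205·31.38 + 0.2231·31.14 + 0.1977·32.57 + 0.2587·51.55 ≈ 36.7799...
→ 36.78.

36.78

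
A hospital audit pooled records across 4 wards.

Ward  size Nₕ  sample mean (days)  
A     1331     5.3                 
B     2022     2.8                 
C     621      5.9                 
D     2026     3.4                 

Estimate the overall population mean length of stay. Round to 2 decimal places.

N = 1331 + 2022 + 621 + 2026 = 6000.
Overall mean = Σ (Nₕ/N)·x̄ₕ — weight by population share, not a simple average.
Σ Nₕx̄ₕ = 1331·5.3 + 2022·2.8 + 621·5.9 + 2026·3.4 = 7054.3 + 5661.6 + 3663.9 + 6888.4 = 23268.2.
Divide by N: 23268.2 / 6000 = 3.8780... → 3.88.

3.88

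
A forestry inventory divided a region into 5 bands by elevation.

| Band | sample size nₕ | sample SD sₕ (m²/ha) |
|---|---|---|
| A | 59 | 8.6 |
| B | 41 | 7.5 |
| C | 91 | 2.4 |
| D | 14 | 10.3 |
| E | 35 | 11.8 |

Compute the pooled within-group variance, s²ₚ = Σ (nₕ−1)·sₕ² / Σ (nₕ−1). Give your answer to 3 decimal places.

56.049

A: (59−1)·8.6² = 58·73.96 = 4289.68
B: (41−1)·7.5² = 40·56.25 = 2250
C: (91−1)·2.4² = 90·5.76 = 518.4
D: (14−1)·10.3² = 13·106.09 = 1379.17
E: (35−1)·11.8² = 34·139.24 = 4734.16
Numerator = 13171.41; denominator = Σ(nₕ−1) = 235.
s²ₚ = 13171.41/235 = 56.04855... → 56.049.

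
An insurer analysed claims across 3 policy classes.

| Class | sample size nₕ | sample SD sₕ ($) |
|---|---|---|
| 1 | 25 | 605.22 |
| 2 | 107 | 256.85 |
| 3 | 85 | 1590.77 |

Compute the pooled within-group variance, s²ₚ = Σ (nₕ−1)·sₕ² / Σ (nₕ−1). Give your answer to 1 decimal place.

1: (25−1)·605.22² = 24·366291.2484 = 8790989.9616
2: (107−1)·256.85² = 106·65971.9225 = 6993023.785
3: (85−1)·1590.77² = 84·2530549.1929 = 212566132.2036
Numerator = 228350145.9502; denominator = Σ(nₕ−1) = 214.
s²ₚ = 228350145.9502/214 = 1067056.757... → 1067056.8.

1067056.8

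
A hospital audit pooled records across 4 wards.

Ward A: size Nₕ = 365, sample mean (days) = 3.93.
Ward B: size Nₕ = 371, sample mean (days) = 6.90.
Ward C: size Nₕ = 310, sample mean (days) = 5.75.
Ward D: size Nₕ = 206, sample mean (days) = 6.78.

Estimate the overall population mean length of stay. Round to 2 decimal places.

5.73

x̄_st = (Σ Nₕx̄ₕ) / (Σ Nₕ) = (365·3.93 + 371·6.90 + 310·5.75 + 206·6.78) / 1252
= 7173.53 / 1252 = 5.7297... → 5.73.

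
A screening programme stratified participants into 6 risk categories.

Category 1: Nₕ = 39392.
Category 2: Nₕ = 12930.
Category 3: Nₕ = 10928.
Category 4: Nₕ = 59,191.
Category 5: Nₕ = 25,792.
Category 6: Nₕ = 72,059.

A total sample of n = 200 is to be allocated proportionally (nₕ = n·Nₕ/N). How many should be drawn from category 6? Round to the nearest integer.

65

Share of category 6 = 72059/220292 = 0.32711.
Allocate 200 × 0.32711 = 65.421... → 65.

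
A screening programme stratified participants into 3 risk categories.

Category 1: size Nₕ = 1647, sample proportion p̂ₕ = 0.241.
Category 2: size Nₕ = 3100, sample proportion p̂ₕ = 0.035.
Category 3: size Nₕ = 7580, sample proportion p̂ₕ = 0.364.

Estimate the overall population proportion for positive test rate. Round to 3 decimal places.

Wₕ = Nₕ/N with N = 12327: 0.1336, 0.2515, 0.6149.
p̂_st = 0.1336·0.241 + 0.2515·0.035 + 0.6149·0.364 ≈ 0.26483... → 0.265.

0.265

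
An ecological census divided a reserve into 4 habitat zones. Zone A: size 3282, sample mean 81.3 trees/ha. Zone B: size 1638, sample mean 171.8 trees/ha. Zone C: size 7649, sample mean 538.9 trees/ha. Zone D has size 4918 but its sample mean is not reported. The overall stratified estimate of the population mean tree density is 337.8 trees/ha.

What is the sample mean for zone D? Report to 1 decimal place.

251.5

Σ Nₕx̄ₕ = N·μ, so 4918·x̄_D = 17487·337.8 − (3282·81.3 + 1638·171.8 + 7649·538.9).
= 5907108.6 − 4670281.1 = 1236827.5.
x̄_D = 1236827.5 / 4918 = 251.490... → 251.5.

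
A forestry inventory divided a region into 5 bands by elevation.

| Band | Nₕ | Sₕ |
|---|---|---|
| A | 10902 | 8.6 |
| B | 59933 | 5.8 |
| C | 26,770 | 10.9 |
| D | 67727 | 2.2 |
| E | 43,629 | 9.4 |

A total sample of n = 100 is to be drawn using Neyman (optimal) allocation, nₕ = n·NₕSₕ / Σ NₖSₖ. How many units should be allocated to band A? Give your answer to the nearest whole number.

A: NₕSₕ = 10902·8.6 = 93757.2
B: NₕSₕ = 59933·5.8 = 347611.4
C: NₕSₕ = 26770·10.9 = 291793
D: NₕSₕ = 67727·2.2 = 148999.4
E: NₕSₕ = 43629·9.4 = 410112.6
Σ NₕSₕ = 1292273.6.
n_A = 100·93757.2/1292273.6 = 7.255... → 7.

7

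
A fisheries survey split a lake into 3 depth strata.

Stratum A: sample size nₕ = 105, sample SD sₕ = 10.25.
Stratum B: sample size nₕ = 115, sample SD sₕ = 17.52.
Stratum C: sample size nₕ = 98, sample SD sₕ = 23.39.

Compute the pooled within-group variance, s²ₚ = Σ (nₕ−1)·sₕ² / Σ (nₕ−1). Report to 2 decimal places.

Degrees of freedom: 104 + 114 + 97 = 315.
Σ(nₕ−1)sₕ² = 104·105.0625 + 114·306.9504 + 97·547.0921 = 98986.7793.
s²ₚ = 98986.7793 / 315 = 314.2437... → 314.24.

314.24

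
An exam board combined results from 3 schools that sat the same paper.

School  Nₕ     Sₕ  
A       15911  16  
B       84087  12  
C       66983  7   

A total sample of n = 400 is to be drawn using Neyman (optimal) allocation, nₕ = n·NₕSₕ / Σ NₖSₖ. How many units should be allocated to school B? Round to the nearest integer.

Σ NₕSₕ = 15911·16 + 84087·12 + 66983·7 = 1732501.
Share for B: 1009044/1732501 = 0.58242.
n_B = 400 × 0.58242 = 232.968... → 233.

233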